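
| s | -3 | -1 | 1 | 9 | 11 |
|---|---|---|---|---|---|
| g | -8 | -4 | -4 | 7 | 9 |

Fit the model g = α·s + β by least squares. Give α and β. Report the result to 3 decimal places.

The normal equations are: 213·α + 17·β = 186;  17·α + 5·β = 0.
Eliminating β: 5·(row 1) − 17·(row 2) gives 776·α = 5·186 − 17·0 = 930, so α = 465/388.
Then β = (0 − 17·(465/388))/5 = -1581/388.

α = 1.198, β = -4.075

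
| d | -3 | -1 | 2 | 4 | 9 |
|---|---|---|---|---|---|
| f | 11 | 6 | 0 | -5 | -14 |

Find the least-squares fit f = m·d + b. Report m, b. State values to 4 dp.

m = -2.0806, b = 4.1774

With design matrix M, MᵀM = [[111, 11]; [11, 5]] and Mᵀf = [-185, -2]ᵀ.
Δ = 111·5 − 11² = 434.
m = ((-185)·5 − 11·(-2))/434 = -129/62; b = (111·(-2) − 11·(-185))/434 = 259/62.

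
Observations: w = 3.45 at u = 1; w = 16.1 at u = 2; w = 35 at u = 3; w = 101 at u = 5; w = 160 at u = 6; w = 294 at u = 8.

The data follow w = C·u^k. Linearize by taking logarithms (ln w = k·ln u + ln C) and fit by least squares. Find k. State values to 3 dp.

Taking logs, ln w = k·ln u + ln C, so regress ln w on ln u.
Sums: Σln u = 7.2724, Σ(ln u)² = 11.8122, Σln w = 22.9464, Σln u·ln w = 34.1720.
Normal system: [[11.8122, 7.2724]; [7.2724, 6]]·[k, ln C]ᵀ = [34.1720, 22.9464]ᵀ.
Solving (det = 17.9853): k = 2.12154, ln C = 1.25295.

k = 2.122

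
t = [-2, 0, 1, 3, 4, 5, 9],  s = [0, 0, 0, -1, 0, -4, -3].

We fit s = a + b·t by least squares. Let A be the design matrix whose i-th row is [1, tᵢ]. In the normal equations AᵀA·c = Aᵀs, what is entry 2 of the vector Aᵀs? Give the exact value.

-50

Entry 2 ↔ basis t, so (Aᵀs)_{2} = Σᵢ (t)·sᵢ = (-2)·(0) + (0)·(0) + (1)·(0) + (3)·(-1) + (4)·(0) + (5)·(-4) + (9)·(-3) = -50.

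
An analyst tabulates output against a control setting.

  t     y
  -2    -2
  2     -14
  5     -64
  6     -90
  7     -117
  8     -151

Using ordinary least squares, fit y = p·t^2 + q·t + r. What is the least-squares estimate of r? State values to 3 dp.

MᵀM·[p, q, r]ᵀ = Mᵀy reads: 8450·p + 1196·q + 182·r = -20301;  1196·p + 182·q + 26·r = -2911;  182·p + 26·q + 6·r = -438.
(Σt^2·t^2 = 8450, Σt^2·t = 1196, Σt^2 = 182, Σt·t = 182, Σt = 26, Σ1 = 6, Σt^2·y = -20301, Σt·y = -2911, Σy = -438.)
Inverting the 3×3 Gram matrix, [p, q, r]ᵀ = [-8509/4290, -12689/4290, -1/55]ᵀ.

r = -0.018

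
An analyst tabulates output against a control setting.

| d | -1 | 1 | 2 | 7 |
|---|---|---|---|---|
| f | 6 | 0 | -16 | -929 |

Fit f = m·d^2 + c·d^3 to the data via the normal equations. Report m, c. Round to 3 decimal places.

m = 2.183, c = -3.020

Sums needed: Σd^2·d^2 = 2419, Σd^2·d^3 = 16839, Σd^3·d^3 = 117715.
Right-hand side: Σd^2·f = -45579, Σd^3·f = -318781.
So AᵀA·[m, c]ᵀ = Aᵀf: [[2419, 16839]; [16839, 117715]]·[m, c]ᵀ = [-45579, -318781]ᵀ.
Determinant 2419·117715 − 16839² = 1200664.
m = ((-45579)·117715 − 16839·(-318781))/1200664 = 1310637/600332; c = (2419·(-318781) − 16839·(-45579))/1200664 = -1813229/600332.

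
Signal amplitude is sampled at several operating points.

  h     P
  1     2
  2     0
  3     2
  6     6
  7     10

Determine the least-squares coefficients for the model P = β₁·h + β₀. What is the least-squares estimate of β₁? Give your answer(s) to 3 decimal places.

β₁ = 1.418

Sums needed: Σh·h = 99, Σh = 19, Σ1 = 5.
Right-hand side: Σh·P = 114, ΣP = 20.
Eliminating β₀: 5·(row 1) − 19·(row 2) gives 134·β₁ = 5·114 − 19·20 = 190, so β₁ = 95/67.
Then β₀ = (20 − 19·(95/67))/5 = -93/67.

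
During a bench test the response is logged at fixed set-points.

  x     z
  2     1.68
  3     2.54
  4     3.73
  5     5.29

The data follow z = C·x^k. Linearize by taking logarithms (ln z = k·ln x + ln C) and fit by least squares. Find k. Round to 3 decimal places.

k = 1.243

Taking logs, ln z = k·ln x + ln C, so regress ln z on ln x.
Σln x = 4.7875, Σ(ln x)² = 6.1995, Σln z = 4.4332, Σln x·ln z = 5.8896.
Equations: 6.1995·k + 4.7875·ln C = 5.8896;  4.7875·k + 4·ln C = 4.4332.
Δ = 6.1995·4 − (4.7875)² = 1.8779; k = (5.8896·4 − 4.7875·4.4332)/1.8779 = 1.24325, ln C = (6.1995·4.4332 − 4.7875·5.8896)/1.8779 = -0.37972.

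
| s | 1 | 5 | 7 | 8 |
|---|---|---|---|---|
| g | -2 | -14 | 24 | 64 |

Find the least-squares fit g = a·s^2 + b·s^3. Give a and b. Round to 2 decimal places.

a = -3.14, b = 0.52

The normal system AᵀA·[a, b]ᵀ = Aᵀg is [[7123, 52701]; [52701, 395419]]·[a, b]ᵀ = [4920, 39248]ᵀ.
Eliminating b: 395419·(row 1) − 52701·(row 2) gives 39174136·a = 395419·4920 − 52701·39248 = -122947368, so a = -15368421/4896767.
Then b = (39248 − 52701·(-15368421/4896767))/395419 = 2534323/4896767.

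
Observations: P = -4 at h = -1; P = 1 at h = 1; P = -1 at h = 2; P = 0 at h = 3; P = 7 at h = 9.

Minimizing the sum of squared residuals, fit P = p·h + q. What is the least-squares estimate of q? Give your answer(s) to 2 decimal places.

q = -2.24

Forming XᵀX = [[96, 14]; [14, 5]] and XᵀP = [66, 3]ᵀ gives XᵀX·[p, q]ᵀ = XᵀP.
Eliminating q: 5·(row 1) − 14·(row 2) gives 284·p = 5·66 − 14·3 = 288, so p = 72/71.
Then q = (3 − 14·(72/71))/5 = -159/71.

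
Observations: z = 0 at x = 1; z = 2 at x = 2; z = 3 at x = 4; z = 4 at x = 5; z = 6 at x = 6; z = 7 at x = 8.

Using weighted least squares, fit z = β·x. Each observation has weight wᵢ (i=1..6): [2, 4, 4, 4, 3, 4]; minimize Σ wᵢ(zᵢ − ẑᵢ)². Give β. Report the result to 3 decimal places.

MᵀWM·[β]ᵀ = MᵀWz reads: 546·β = 476.
β = 476/546 = 0.871795.

β = 0.872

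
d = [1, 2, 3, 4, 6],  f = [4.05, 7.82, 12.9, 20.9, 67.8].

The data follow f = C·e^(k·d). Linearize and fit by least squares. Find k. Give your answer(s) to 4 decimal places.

k = 0.5528

Let Y = ln f. Fitting Y = k·d + ln C by least squares:
Σd = 16.0000, Σ(d)² = 66.0000, Σln f = 13.2689, Σd·ln f = 50.6421.
Equations: 66.0000·k + 16.0000·ln C = 50.6421;  16.0000·k + 5·ln C = 13.2689.
Δ = 66.0000·5 − (16.0000)² = 74.0000; k = (50.6421·5 − 16.0000·13.2689)/74.0000 = 0.55281, ln C = (66.0000·13.2689 − 16.0000·50.6421)/74.0000 = 0.88481.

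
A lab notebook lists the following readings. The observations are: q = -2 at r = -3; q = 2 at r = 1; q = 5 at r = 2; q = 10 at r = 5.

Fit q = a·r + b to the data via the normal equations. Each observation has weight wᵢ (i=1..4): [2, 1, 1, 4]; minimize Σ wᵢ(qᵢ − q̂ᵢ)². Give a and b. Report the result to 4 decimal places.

a = 1.5266, b = 2.1309

Forming XᵀWX = [[123, 17]; [17, 8]] and XᵀWq = [224, 43]ᵀ gives XᵀWX·[a, b]ᵀ = XᵀWq.
Eliminating b: 8·(row 1) − 17·(row 2) gives 695·a = 8·224 − 17·43 = 1061, so a = 1061/695.
Then b = (43 − 17·(1061/695))/8 = 1481/695.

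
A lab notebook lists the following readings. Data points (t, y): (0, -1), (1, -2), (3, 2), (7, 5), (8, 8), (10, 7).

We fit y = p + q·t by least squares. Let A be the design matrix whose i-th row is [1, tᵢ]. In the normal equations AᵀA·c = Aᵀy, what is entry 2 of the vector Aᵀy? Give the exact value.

173

Entry 2 ↔ basis t, so (Aᵀy)_{2} = Σᵢ (t)·yᵢ = (0)·(-1) + (1)·(-2) + (3)·(2) + (7)·(5) + (8)·(8) + (10)·(7) = 173.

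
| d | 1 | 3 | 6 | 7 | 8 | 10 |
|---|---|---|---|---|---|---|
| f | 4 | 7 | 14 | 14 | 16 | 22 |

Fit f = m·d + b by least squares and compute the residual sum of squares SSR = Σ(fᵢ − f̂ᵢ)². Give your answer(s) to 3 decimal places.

Compute the Gram sums: Σd·d = 259, Σd = 35, Σ1 = 6.
Right-hand side: Σd·f = 555, Σf = 77.
det = 259·6 − 35² = 329.
m = (555·6 − 35·77)/329 = 635/329; b = (259·77 − 35·555)/329 = 74/47.
Residuals: 163/329, -120/329, 278/329, -51/47, -334/329, 370/329; SSR = 1502/329.

SSR = 4.565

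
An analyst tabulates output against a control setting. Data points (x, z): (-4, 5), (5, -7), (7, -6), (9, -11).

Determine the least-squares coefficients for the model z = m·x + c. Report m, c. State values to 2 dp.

Sums needed: Σx·x = 171, Σx = 17, Σ1 = 4.
Right-hand side: Σx·z = -196, Σz = -19.
Δ = 171·4 − 17² = 395.
m = ((-196)·4 − 17·(-19))/395 = -461/395; c = (171·(-19) − 17·(-196))/395 = 83/395.

m = -1.17, c = 0.21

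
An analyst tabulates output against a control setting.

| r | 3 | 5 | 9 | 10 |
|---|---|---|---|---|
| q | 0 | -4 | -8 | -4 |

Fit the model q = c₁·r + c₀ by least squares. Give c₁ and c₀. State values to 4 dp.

c₁ = -0.7328, c₀ = 0.9466

Sums needed: Σr·r = 215, Σr = 27, Σ1 = 4.
For Aᵀq: Σr·q = -132, Σq = -16.
So AᵀA·[c₁, c₀]ᵀ = Aᵀq: [[215, 27]; [27, 4]]·[c₁, c₀]ᵀ = [-132, -16]ᵀ.
Eliminating c₀: 4·(row 1) − 27·(row 2) gives 131·c₁ = 4·(-132) − 27·(-16) = -96, so c₁ = -96/131.
Then c₀ = ((-16) − 27·(-96/131))/4 = 124/131.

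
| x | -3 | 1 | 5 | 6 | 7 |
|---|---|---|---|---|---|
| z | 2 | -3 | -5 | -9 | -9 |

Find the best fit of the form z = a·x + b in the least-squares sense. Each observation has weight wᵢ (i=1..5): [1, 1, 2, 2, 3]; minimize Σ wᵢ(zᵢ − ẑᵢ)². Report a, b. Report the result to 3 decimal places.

a = -1.094, b = -1.239

Sums needed: Σwᵢ·x·x = 279, Σwᵢ·x = 41, Σwᵢ·1 = 9.
Moment sums: Σwᵢ·x·z = -356, Σwᵢ·z = -56.
Eliminating b: 9·(row 1) − 41·(row 2) gives 830·a = 9·(-356) − 41·(-56) = -908, so a = -454/415.
Then b = ((-56) − 41·(-454/415))/9 = -514/415.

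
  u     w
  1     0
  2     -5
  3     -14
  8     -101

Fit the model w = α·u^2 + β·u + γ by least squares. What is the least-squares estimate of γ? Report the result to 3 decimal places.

γ = 2.627

Sums needed: Σu^2·u^2 = 4194, Σu^2·u = 548, Σu^2 = 78, Σu·u = 78, Σu = 14, Σ1 = 4.
For Mᵀw: Σu^2·w = -6610, Σu·w = -860, Σw = -120.
So MᵀM·[α, β, γ]ᵀ = Mᵀw: [[4194, 548, 78]; [548, 78, 14]; [78, 14, 4]]·[α, β, γ]ᵀ = [-6610, -860, -120]ᵀ.
Solving the 3×3 system (Gaussian elimination) gives α = -1415/946, β = -85/86, γ = 2485/946.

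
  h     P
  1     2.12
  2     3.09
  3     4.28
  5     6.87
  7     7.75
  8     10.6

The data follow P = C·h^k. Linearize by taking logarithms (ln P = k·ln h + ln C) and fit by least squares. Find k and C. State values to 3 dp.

k = 0.753, C = 1.973

Taking logs, ln P = k·ln h + ln C, so regress ln P on ln h.
AᵀA = [[12.3883, 7.4265]; [7.4265, 6]], rhs = [14.3749, 9.6693]ᵀ  (here Σln h = 7.4265, Σ(ln h)² = 12.3883, Σln P = 9.6693, Σln h·ln P = 14.3749).
Solving (det = 19.1764): k = 0.75301, ln C = 0.67950, so C = exp(0.67950) = 1.97289.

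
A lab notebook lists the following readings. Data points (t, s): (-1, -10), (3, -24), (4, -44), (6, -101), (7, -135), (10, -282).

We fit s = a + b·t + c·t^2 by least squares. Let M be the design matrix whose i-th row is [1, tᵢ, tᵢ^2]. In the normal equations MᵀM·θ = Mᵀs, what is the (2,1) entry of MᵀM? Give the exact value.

Row 2 ↔ basis t, column 1 ↔ basis 1, so (MᵀM)_{2,1} = Σᵢ t = (-1)·(1) + (3)·(1) + (4)·(1) + (6)·(1) + (7)·(1) + (10)·(1) = 29.

29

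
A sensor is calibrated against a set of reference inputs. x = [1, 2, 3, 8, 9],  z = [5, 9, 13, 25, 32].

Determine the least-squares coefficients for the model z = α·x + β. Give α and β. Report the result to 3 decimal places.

From the data, Σx·x = 159, Σx = 23, Σ1 = 5.
And Σx·z = 550, Σz = 84.
So AᵀA·[α, β]ᵀ = Aᵀz: [[159, 23]; [23, 5]]·[α, β]ᵀ = [550, 84]ᵀ.
Eliminating β: 5·(row 1) − 23·(row 2) gives 266·α = 5·550 − 23·84 = 818, so α = 409/133.
Then β = (84 − 23·(409/133))/5 = 353/133.

α = 3.075, β = 2.654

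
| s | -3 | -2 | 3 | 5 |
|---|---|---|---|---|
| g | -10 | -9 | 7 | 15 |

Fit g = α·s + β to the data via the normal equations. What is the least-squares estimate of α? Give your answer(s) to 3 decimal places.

α = 3.168

Normal-equation sums: Σs·s = 47, Σs = 3, Σ1 = 4.
Right-hand side: Σs·g = 144, Σg = 3.
Eliminating β: 4·(row 1) − 3·(row 2) gives 179·α = 4·144 − 3·3 = 567, so α = 567/179.
Then β = (3 − 3·(567/179))/4 = -291/179.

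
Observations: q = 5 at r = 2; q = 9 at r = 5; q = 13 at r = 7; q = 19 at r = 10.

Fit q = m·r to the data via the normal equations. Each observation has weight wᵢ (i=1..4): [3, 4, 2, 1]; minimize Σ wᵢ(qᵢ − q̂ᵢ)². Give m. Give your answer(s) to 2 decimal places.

m = 1.88

AᵀWA·[m]ᵀ = AᵀWq reads: 310·m = 582.
Hence m = 582 / 310 ≈ 1.87742.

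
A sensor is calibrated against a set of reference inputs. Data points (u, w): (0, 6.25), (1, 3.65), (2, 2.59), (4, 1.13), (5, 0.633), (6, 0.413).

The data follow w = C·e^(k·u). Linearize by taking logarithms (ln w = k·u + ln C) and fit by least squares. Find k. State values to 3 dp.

Linearized form: ln w = k·u + ln C. From the 6 transformed points,
Σu = 18.0000, Σ(u)² = 82.0000, Σln w = 2.8596, Σu·ln w = -3.9054.
Equations: 82.0000·k + 18.0000·ln C = -3.9054;  18.0000·k + 6·ln C = 2.8596.
Solving (det = 168.0000): k = -0.44586, ln C = 1.81418.

k = -0.446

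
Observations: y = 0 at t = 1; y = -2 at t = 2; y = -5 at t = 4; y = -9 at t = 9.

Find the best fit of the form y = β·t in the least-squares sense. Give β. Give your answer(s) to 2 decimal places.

From the data, Σt·t = 102.
And Σt·y = -105.
XᵀX·[β]ᵀ = Xᵀy becomes [[102]]·[β]ᵀ = [-105]ᵀ.
Hence β = -105 / 102 ≈ -1.02941.

β = -1.03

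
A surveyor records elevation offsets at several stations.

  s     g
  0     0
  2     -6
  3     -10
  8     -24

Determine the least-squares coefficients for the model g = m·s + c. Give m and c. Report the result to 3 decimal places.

m = -2.993, c = -0.273

XᵀX·[m, c]ᵀ = Xᵀg reads: 77·m + 13·c = -234;  13·m + 4·c = -40.
(Σs·s = 77, Σs = 13, Σ1 = 4, Σs·g = -234, Σg = -40.)
Eliminating c: 4·(row 1) − 13·(row 2) gives 139·m = 4·(-234) − 13·(-40) = -416, so m = -416/139.
Then c = ((-40) − 13·(-416/139))/4 = -38/139.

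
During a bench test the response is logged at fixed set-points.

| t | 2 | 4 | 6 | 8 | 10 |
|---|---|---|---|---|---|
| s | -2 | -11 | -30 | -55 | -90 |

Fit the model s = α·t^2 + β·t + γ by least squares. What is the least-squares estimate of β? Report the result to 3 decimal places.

MᵀM·[α, β, γ]ᵀ = Mᵀs reads: 15664·α + 1800·β + 220·γ = -13784;  1800·α + 220·β + 30·γ = -1568;  220·α + 30·β + 5·γ = -188.
(Σt^2·t^2 = 15664, Σt^2·t = 1800, Σt^2 = 220, Σt·t = 220, Σt = 30, Σ1 = 5, Σt^2·s = -13784, Σt·s = -1568, Σs = -188.)
Inverting the 3×3 Gram matrix, [α, β, γ]ᵀ = [-29/28, 10/7, -3/5]ᵀ.

β = 1.429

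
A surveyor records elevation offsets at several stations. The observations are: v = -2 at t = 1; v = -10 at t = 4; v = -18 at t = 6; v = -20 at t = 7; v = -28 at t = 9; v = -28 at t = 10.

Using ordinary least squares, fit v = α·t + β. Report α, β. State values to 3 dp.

The normal equations are: 283·α + 37·β = -822;  37·α + 6·β = -106.
Eliminating β: 6·(row 1) − 37·(row 2) gives 329·α = 6·(-822) − 37·(-106) = -1010, so α = -1010/329.
Then β = ((-106) − 37·(-1010/329))/6 = 416/329.

α = -3.070, β = 1.264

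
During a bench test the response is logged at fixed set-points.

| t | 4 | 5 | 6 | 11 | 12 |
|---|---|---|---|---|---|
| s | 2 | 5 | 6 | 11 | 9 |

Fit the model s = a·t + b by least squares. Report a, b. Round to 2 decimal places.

a = 0.89, b = -0.14

Sums needed: Σt·t = 342, Σt = 38, Σ1 = 5.
For Xᵀs: Σt·s = 298, Σs = 33.
Eliminating b: 5·(row 1) − 38·(row 2) gives 266·a = 5·298 − 38·33 = 236, so a = 118/133.
Then b = (33 − 38·(118/133))/5 = -1/7.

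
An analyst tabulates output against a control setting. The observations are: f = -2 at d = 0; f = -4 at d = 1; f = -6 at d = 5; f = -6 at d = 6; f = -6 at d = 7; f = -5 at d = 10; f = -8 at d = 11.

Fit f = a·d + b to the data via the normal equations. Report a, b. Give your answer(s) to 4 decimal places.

From the data, Σd·d = 332, Σd = 40, Σ1 = 7.
Right-hand side: Σd·f = -250, Σf = -37.
XᵀX·[a, b]ᵀ = Xᵀf becomes [[332, 40]; [40, 7]]·[a, b]ᵀ = [-250, -37]ᵀ.
Determinant 332·7 − 40² = 724.
a = ((-250)·7 − 40·(-37))/724 = -135/362; b = (332·(-37) − 40·(-250))/724 = -571/181.

a = -0.3729, b = -3.1547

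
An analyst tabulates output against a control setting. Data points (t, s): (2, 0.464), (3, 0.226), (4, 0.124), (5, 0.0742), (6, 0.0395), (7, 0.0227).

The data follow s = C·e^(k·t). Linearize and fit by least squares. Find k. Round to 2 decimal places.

k = -0.60

Taking logs, ln s = k·t + ln C, so regress ln s on t.
Over the data: Σt = 27.0000, Σ(t)² = 139.0000, Σln s = -13.9604, Σt·ln s = -73.2387.
Normal system: [[139.0000, 27.0000]; [27.0000, 6]]·[k, ln C]ᵀ = [-73.2387, -13.9604]ᵀ.
Solving (det = 105.0000): k = -0.59525, ln C = 0.35190.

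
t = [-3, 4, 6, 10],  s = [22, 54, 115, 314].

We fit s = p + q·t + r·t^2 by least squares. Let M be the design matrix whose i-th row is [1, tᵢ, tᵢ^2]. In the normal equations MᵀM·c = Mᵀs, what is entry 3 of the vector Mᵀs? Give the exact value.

36602

Entry 3 ↔ basis t^2, so (Mᵀs)_{3} = Σᵢ (t^2)·sᵢ = (9)·(22) + (16)·(54) + (36)·(115) + (100)·(314) = 36602.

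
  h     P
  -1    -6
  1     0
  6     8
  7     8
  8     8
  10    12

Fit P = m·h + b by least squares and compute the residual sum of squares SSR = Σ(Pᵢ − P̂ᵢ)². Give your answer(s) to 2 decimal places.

Entries of MᵀM: Σh·h = 251, Σh = 31, Σ1 = 6.
And Σh·P = 294, ΣP = 30.
So MᵀM·[m, b]ᵀ = MᵀP: [[251, 31]; [31, 6]]·[m, b]ᵀ = [294, 30]ᵀ.
Eliminating b: 6·(row 1) − 31·(row 2) gives 545·m = 6·294 − 31·30 = 834, so m = 834/545.
Then b = (30 − 31·(834/545))/6 = -1584/545.
Residuals: -852/545, 150/109, 188/109, 106/545, -728/545, -216/545; SSR = 5064/545.

SSR = 9.29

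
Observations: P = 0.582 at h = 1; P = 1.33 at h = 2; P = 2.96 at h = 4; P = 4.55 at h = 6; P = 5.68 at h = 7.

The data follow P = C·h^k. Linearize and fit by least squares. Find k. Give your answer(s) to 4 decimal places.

k = 1.1585

With ln Pᵢ as the transformed response and ln hᵢ as the regressor:
Σln h = 5.8171, Σ(ln h)² = 9.3992, Σln P = 4.0812, Σln h·ln P = 7.7968.
Normal system: [[9.3992, 5.8171]; [5.8171, 5]]·[k, ln C]ᵀ = [7.7968, 4.0812]ᵀ.
Slope k = (n·Σln h·ln P − Σln h·Σln P)/(n·Σ(ln h)² − (Σln h)²) = (5·7.7968 − 5.8171·4.0812)/13.1574 = 1.15853; ln C = (Σln P − k·Σln h)/n = -0.53163.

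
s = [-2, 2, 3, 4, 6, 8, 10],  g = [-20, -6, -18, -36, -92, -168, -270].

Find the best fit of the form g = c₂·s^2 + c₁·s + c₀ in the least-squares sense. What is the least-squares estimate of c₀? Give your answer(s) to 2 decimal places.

c₀ = -1.08

Normal-equation sums: Σs^2·s^2 = 15761, Σs^2·s = 1819, Σs^2 = 233, Σs·s = 233, Σs = 31, Σ1 = 7.
For Xᵀg: Σs^2·g = -41906, Σs·g = -4766, Σg = -610.
Row-reducing yields c₂ = -5531/1833, c₁ = 29741/9165, c₀ = -3286/3055.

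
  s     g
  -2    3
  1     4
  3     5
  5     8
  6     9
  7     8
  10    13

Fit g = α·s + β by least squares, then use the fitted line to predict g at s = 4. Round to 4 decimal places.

XᵀX·[α, β]ᵀ = Xᵀg reads: 224·α + 30·β = 293;  30·α + 7·β = 50.
Δ = 224·7 − 30² = 668.
α = (293·7 − 30·50)/668 = 551/668; β = (224·50 − 30·293)/668 = 1205/334.
At s = 4: ĝ = (551/668)·(4) + (1205/334)·(1) = 2307/334.

ĝ = 6.9072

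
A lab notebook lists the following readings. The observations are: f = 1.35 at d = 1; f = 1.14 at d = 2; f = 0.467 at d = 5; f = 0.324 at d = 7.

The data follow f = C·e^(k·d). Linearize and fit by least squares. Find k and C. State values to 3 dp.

With ln fᵢ as the transformed response and dᵢ as the regressor:
AᵀA = [[79.0000, 15.0000]; [15.0000, 4]], rhs = [-11.1341, -1.4573]ᵀ  (here Σd = 15.0000, Σ(d)² = 79.0000, Σln f = -1.4573, Σd·ln f = -11.1341).
Solving (det = 91.0000): k = -0.24919, ln C = 0.57015, so C = exp(0.57015) = 1.76853.

k = -0.249, C = 1.769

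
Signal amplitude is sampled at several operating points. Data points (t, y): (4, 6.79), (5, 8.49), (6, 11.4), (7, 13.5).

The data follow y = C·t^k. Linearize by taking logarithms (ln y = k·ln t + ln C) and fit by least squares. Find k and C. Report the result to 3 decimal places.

Linearized form: ln y = k·ln t + ln C. From the 4 transformed points,
Σln t = 6.7334, Σ(ln t)² = 11.5091, Σln y = 9.0906, Σln t·ln y = 15.5228.
Equations: 11.5091·k + 6.7334·ln C = 15.5228;  6.7334·k + 4·ln C = 9.0906.
Slope k = (n·Σln t·ln y − Σln t·Σln y)/(n·Σ(ln t)² − (Σln t)²) = (4·15.5228 − 6.7334·9.0906)/0.6976 = 1.26207; ln C = (Σln y − k·Σln t)/n = 0.14815, so C = exp(0.14815) = 1.15969.

k = 1.262, C = 1.160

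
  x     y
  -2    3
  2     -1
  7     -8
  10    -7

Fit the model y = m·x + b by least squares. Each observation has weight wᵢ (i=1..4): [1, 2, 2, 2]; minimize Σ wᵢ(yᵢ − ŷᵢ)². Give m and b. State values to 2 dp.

m = -0.90, b = 0.51

Forming AᵀWA = [[310, 36]; [36, 7]] and AᵀWy = [-262, -29]ᵀ gives AᵀWA·[m, b]ᵀ = AᵀWy.
Eliminating b: 7·(row 1) − 36·(row 2) gives 874·m = 7·(-262) − 36·(-29) = -790, so m = -395/437.
Then b = ((-29) − 36·(-395/437))/7 = 221/437.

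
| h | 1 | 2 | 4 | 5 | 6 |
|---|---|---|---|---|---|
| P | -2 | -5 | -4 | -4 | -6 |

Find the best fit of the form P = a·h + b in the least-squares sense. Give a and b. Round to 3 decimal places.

a = -0.488, b = -2.442

Compute the Gram sums: Σh·h = 82, Σh = 18, Σ1 = 5.
Moment sums: Σh·P = -84, ΣP = -21.
AᵀA·[a, b]ᵀ = AᵀP becomes [[82, 18]; [18, 5]]·[a, b]ᵀ = [-84, -21]ᵀ.
det = 82·5 − 18² = 86.
a = ((-84)·5 − 18·(-21))/86 = -21/43; b = (82·(-21) − 18·(-84))/86 = -105/43.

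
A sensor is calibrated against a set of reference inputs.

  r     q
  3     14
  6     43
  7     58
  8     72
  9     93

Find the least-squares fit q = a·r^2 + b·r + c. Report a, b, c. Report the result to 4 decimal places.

Sums needed: Σr^2·r^2 = 14435, Σr^2·r = 1827, Σr^2 = 239, Σr·r = 239, Σr = 33, Σ1 = 5.
And Σr^2·q = 16657, Σr·q = 2119, Σq = 280.
Normal equations: [[14435, 1827, 239]; [1827, 239, 33]; [239, 33, 5]]·[a, b, c]ᵀ = [16657, 2119, 280]ᵀ.
Row-reducing yields a = 1455/1274, b = -65/98, c = 3686/637.

a = 1.1421, b = -0.6633, c = 5.7865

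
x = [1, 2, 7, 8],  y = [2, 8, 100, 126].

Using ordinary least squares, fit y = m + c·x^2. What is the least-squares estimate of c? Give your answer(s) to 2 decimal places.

c = 1.99

Setting ∂/∂m … = 0 gives: 4·m + 118·c = 236;  118·m + 6514·c = 12998.
Determinant 4·6514 − 118² = 12132.
m = (236·6514 − 118·12998)/12132 = 295/1011; c = (4·12998 − 118·236)/12132 = 2012/1011.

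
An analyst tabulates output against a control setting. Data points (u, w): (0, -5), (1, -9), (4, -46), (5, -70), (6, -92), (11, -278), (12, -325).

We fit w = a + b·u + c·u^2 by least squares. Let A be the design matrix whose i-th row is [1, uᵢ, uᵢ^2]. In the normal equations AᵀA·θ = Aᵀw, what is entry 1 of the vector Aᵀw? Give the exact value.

-825

Entry 1 ↔ basis 1, so (Aᵀw)_{1} = Σᵢ wᵢ = (1)·(-5) + (1)·(-9) + (1)·(-46) + (1)·(-70) + (1)·(-92) + (1)·(-278) + (1)·(-325) = -825.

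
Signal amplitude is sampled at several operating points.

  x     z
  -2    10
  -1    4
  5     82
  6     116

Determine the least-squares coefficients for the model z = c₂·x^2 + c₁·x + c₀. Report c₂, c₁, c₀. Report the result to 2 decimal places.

c₂ = 2.86, c₁ = 1.73, c₀ = 2.39

From the data, Σx^2·x^2 = 1938, Σx^2·x = 332, Σx^2 = 66, Σx·x = 66, Σx = 8, Σ1 = 4.
Moment sums: Σx^2·z = 6270, Σx·z = 1082, Σz = 212.
Row-reducing yields c₂ = 20/7, c₁ = 303/175, c₀ = 419/175.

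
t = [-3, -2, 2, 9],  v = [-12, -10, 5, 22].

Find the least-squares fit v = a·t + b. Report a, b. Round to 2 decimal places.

From the data, Σt·t = 98, Σt = 6, Σ1 = 4.
And Σt·v = 264, Σv = 5.
AᵀA·[a, b]ᵀ = Aᵀv becomes [[98, 6]; [6, 4]]·[a, b]ᵀ = [264, 5]ᵀ.
Determinant 98·4 − 6² = 356.
a = (264·4 − 6·5)/356 = 513/178; b = (98·5 − 6·264)/356 = -547/178.

a = 2.88, b = -3.07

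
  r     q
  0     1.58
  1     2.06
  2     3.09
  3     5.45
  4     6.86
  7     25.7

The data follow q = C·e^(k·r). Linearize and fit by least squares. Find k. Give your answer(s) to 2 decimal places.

Let Y = ln q. Fitting Y = k·r + ln C by least squares:
XᵀX = [[79.0000, 17.0000]; [17.0000, 6]], rhs = [38.4942, 9.1761]ᵀ  (here Σr = 17.0000, Σ(r)² = 79.0000, Σln q = 9.1761, Σr·ln q = 38.4942).
Slope k = (n·Σr·ln q − Σr·Σln q)/(n·Σ(r)² − (Σr)²) = (6·38.4942 − 17.0000·9.1761)/185.0000 = 0.40525; ln C = (Σln q − k·Σr)/n = 0.38115.

k = 0.41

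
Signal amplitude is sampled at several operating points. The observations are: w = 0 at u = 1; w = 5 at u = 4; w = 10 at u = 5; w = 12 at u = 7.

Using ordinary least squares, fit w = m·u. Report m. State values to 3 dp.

m = 1.692

Setting ∂/∂m … = 0 gives: 91·m = 154.
(Σu·u = 91, Σu·w = 154.)
m = 154/91 = 1.69231.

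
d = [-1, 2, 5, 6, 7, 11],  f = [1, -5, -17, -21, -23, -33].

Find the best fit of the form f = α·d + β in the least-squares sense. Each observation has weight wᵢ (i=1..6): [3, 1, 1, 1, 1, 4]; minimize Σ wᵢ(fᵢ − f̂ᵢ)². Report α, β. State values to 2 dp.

α = -2.88, β = -1.78

With design matrix X, XᵀWX = [[601, 61]; [61, 11]] and XᵀWf = [-1837, -195]ᵀ.
Δ = 601·11 − 61² = 2890.
α = ((-1837)·11 − 61·(-195))/2890 = -4156/1445; β = (601·(-195) − 61·(-1837))/2890 = -2569/1445.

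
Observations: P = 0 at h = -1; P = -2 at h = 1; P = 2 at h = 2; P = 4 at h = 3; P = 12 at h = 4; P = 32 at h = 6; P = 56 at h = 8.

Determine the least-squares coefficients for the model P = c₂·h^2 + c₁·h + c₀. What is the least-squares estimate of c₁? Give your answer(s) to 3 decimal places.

c₁ = -0.466

The normal system XᵀX·[c₂, c₁, c₀]ᵀ = XᵀP is [[5747, 827, 131]; [827, 131, 23]; [131, 23, 7]]·[c₂, c₁, c₀]ᵀ = [4970, 702, 104]ᵀ.
Row-reducing yields c₂ = 21631/22218, c₁ = -10345/22218, c₀ = -6787/3703.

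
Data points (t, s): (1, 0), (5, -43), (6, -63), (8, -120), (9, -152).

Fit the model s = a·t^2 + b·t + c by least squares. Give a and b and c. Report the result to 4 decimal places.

With design matrix M, MᵀM = [[12579, 1583, 207]; [1583, 207, 29]; [207, 29, 5]] and Mᵀs = [-23335, -2921, -378]ᵀ.
Solving the 3×3 system (Gaussian elimination) gives a = -48981/23318, b = 44867/23318, c = 2372/11659.

a = -2.1006, b = 1.9241, c = 0.2034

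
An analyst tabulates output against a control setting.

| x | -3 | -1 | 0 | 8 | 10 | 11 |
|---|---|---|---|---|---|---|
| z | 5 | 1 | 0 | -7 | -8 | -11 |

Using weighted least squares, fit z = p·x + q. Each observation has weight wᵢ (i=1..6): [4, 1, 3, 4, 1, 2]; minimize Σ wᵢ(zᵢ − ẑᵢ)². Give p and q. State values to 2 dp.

Normal-equation sums: Σwᵢ·x·x = 635, Σwᵢ·x = 51, Σwᵢ·1 = 15.
And Σwᵢ·x·z = -607, Σwᵢ·z = -37.
So AᵀWA·[p, q]ᵀ = AᵀWz: [[635, 51]; [51, 15]]·[p, q]ᵀ = [-607, -37]ᵀ.
Eliminating q: 15·(row 1) − 51·(row 2) gives 6924·p = 15·(-607) − 51·(-37) = -7218, so p = -1203/1154.
Then q = ((-37) − 51·(-1203/1154))/15 = 3731/3462.

p = -1.04, q = 1.08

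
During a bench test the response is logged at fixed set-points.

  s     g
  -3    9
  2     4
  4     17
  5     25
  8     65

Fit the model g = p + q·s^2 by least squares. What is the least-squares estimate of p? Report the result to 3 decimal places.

Sums needed: Σ1 = 5, Σs^2 = 118, Σs^2·s^2 = 5074.
Moment sums: Σg = 120, Σs^2·g = 5154.
XᵀX·[p, q]ᵀ = Xᵀg becomes [[5, 118]; [118, 5074]]·[p, q]ᵀ = [120, 5154]ᵀ.
det = 5·5074 − 118² = 11446.
p = (120·5074 − 118·5154)/11446 = 6/97; q = (5·5154 − 118·120)/11446 = 5805/5723.

p = 0.062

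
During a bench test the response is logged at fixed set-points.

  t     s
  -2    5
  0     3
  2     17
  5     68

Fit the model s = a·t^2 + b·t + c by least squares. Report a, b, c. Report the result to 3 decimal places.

a = 2.000, b = 3.000, c = 3.000

Compute the Gram sums: Σt^2·t^2 = 657, Σt^2·t = 125, Σt^2 = 33, Σt·t = 33, Σt = 5, Σ1 = 4.
Moment sums: Σt^2·s = 1788, Σt·s = 364, Σs = 93.
Row-reducing yields a = 2, b = 3, c = 3.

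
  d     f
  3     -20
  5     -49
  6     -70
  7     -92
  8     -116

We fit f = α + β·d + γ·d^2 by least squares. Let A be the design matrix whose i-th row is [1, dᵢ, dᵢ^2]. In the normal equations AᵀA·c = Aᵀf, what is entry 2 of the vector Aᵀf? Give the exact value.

Entry 2 ↔ basis d, so (Aᵀf)_{2} = Σᵢ (d)·fᵢ = (3)·(-20) + (5)·(-49) + (6)·(-70) + (7)·(-92) + (8)·(-116) = -2297.

-2297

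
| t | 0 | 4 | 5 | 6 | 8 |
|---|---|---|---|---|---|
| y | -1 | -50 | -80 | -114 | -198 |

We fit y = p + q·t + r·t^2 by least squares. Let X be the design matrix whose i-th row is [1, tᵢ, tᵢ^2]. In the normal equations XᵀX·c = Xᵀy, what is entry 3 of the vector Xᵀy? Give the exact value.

Entry 3 ↔ basis t^2, so (Xᵀy)_{3} = Σᵢ (t^2)·yᵢ = (0)·(-1) + (16)·(-50) + (25)·(-80) + (36)·(-114) + (64)·(-198) = -19576.

-19576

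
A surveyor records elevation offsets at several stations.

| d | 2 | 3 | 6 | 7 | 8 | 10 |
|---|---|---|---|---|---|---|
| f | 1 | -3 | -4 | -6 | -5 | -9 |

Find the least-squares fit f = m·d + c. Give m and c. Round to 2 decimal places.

Compute the Gram sums: Σd·d = 262, Σd = 36, Σ1 = 6.
Moment sums: Σd·f = -203, Σf = -26.
Normal equations: [[262, 36]; [36, 6]]·[m, c]ᵀ = [-203, -26]ᵀ.
Eliminating c: 6·(row 1) − 36·(row 2) gives 276·m = 6·(-203) − 36·(-26) = -282, so m = -47/46.
Then c = ((-26) − 36·(-47/46))/6 = 124/69.

m = -1.02, c = 1.80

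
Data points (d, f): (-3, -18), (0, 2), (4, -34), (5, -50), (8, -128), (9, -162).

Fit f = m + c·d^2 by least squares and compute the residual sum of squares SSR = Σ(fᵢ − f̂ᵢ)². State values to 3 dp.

The normal system XᵀX·[m, c]ᵀ = Xᵀf is [[6, 195]; [195, 11619]]·[m, c]ᵀ = [-390, -23270]ᵀ.
Eliminating c: 11619·(row 1) − 195·(row 2) gives 31689·m = 11619·(-390) − 195·(-23270) = 6240, so m = 2080/10563.
Then c = ((-23270) − 195·(2080/10563))/11619 = -21190/10563.
Residuals: -1504/10563, 19046/10563, -7394/3521, -160/3521, 96/503, 3104/10563; SSR = 82456/10563.

SSR = 7.806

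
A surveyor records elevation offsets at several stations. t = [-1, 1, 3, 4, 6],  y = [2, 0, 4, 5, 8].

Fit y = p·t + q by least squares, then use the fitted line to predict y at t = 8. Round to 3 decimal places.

Compute the Gram sums: Σt·t = 63, Σt = 13, Σ1 = 5.
Right-hand side: Σt·y = 78, Σy = 19.
So AᵀA·[p, q]ᵀ = Aᵀy: [[63, 13]; [13, 5]]·[p, q]ᵀ = [78, 19]ᵀ.
Eliminating q: 5·(row 1) − 13·(row 2) gives 146·p = 5·78 − 13·19 = 143, so p = 143/146.
Then q = (19 − 13·(143/146))/5 = 183/146.
At t = 8: ŷ = (143/146)·(8) + (183/146)·(1) = 1327/146.

ŷ = 9.089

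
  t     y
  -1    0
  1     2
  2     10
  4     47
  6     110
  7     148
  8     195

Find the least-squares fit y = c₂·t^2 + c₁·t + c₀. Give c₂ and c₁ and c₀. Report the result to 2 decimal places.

Compute the Gram sums: Σt^2·t^2 = 8067, Σt^2·t = 1143, Σt^2 = 171, Σt·t = 171, Σt = 27, Σ1 = 7.
Right-hand side: Σt^2·y = 24486, Σt·y = 3466, Σy = 512.
XᵀX·[c₂, c₁, c₀]ᵀ = Xᵀy becomes [[8067, 1143, 171]; [1143, 171, 27]; [171, 27, 7]]·[c₂, c₁, c₀]ᵀ = [24486, 3466, 512]ᵀ.
Row-reducing yields c₂ = 1111/366, c₁ = 389/1098, c₀ = -145/61.

c₂ = 3.04, c₁ = 0.35, c₀ = -2.38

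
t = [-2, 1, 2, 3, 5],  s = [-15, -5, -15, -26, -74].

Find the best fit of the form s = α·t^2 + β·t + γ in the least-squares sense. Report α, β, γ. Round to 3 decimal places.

Setting ∂/∂α … = 0 gives: 739·α + 153·β + 43·γ = -2209;  153·α + 43·β + 9·γ = -453;  43·α + 9·β + 5·γ = -135.
(Σt^2·t^2 = 739, Σt^2·t = 153, Σt^2 = 43, Σt·t = 43, Σt = 9, Σ1 = 5, Σt^2·s = -2209, Σt·s = -453, Σs = -135.)
Inverting the 3×3 Gram matrix, [α, β, γ]ᵀ = [-15263/5224, 2121/5224, -3401/1306]ᵀ.

α = -2.922, β = 0.406, γ = -2.604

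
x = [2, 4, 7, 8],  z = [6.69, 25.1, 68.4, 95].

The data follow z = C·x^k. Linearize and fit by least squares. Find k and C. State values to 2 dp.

Let Y = ln z. Fitting Y = k·ln x + ln C by least squares:
XᵀX = [[10.5129, 6.1048]; [6.1048, 4]], rhs = [23.4770, 13.9027]ᵀ  (here Σln x = 6.1048, Σ(ln x)² = 10.5129, Σln z = 13.9027, Σln x·ln z = 23.4770).
Solving (det = 4.7831): k = 1.88884, ln C = 0.59294, so C = exp(0.59294) = 1.80930.

k = 1.89, C = 1.81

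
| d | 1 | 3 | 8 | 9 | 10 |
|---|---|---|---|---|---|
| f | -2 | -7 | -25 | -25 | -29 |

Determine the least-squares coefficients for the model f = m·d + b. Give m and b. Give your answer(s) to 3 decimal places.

XᵀX·[m, b]ᵀ = Xᵀf reads: 255·m + 31·b = -738;  31·m + 5·b = -88.
Determinant 255·5 − 31² = 314.
m = ((-738)·5 − 31·(-88))/314 = -481/157; b = (255·(-88) − 31·(-738))/314 = 219/157.

m = -3.064, b = 1.395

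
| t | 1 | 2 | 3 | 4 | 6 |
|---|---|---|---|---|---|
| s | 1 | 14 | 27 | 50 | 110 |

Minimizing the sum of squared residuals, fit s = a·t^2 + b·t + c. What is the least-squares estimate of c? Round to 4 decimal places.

Forming MᵀM = [[1650, 316, 66]; [316, 66, 16]; [66, 16, 5]] and Mᵀs = [5060, 970, 202]ᵀ gives MᵀM·[a, b, c]ᵀ = Mᵀs.
Solving the 3×3 system (Gaussian elimination) gives a = 270/97, b = 209/97, c = -314/97.

c = -3.2371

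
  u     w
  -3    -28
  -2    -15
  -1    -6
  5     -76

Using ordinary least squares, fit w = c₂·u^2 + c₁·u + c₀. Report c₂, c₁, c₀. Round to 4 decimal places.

c₂ = -2.8215, c₁ = -0.3258, c₀ = -3.8215

From the data, Σu^2·u^2 = 723, Σu^2·u = 89, Σu^2 = 39, Σu·u = 39, Σu = -1, Σ1 = 4.
Moment sums: Σu^2·w = -2218, Σu·w = -260, Σw = -125.
AᵀA·[c₂, c₁, c₀]ᵀ = Aᵀw becomes [[723, 89, 39]; [89, 39, -1]; [39, -1, 4]]·[c₂, c₁, c₀]ᵀ = [-2218, -260, -125]ᵀ.
Solving the 3×3 system (Gaussian elimination) gives c₂ = -996/353, c₁ = -115/353, c₀ = -1349/353.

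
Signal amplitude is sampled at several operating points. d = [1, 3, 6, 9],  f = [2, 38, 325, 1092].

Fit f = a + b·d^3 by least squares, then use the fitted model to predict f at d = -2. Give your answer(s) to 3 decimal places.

Setting ∂/∂a … = 0 gives: 4·a + 973·b = 1457;  973·a + 578827·b = 867296.
Eliminating b: 578827·(row 1) − 973·(row 2) gives 1368579·a = 578827·1457 − 973·867296 = -528069, so a = -176023/456193.
Then b = (867296 − 973·(-176023/456193))/578827 = 683841/456193.
At d = -2: f̂ = (-176023/456193)·(1) + (683841/456193)·(-8) = -5646751/456193.

f̂ = -12.378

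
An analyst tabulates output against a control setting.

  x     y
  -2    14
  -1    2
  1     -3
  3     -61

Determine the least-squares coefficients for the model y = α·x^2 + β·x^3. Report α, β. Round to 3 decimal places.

α = -0.600, β = -2.060

AᵀA·[α, β]ᵀ = Aᵀy reads: 99·α + 211·β = -494;  211·α + 795·β = -1764.
Eliminating β: 795·(row 1) − 211·(row 2) gives 34184·α = 795·(-494) − 211·(-1764) = -20526, so α = -10263/17092.
Then β = ((-1764) − 211·(-10263/17092))/795 = -35201/17092.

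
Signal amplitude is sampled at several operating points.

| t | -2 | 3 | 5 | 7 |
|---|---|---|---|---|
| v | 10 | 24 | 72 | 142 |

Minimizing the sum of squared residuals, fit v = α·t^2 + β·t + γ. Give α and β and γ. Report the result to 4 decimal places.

α = 2.9529, β = -0.0700, γ = -1.9984

Sums needed: Σt^2·t^2 = 3123, Σt^2·t = 487, Σt^2 = 87, Σt·t = 87, Σt = 13, Σ1 = 4.
And Σt^2·v = 9014, Σt·v = 1406, Σv = 248.
Solving the 3×3 system (Gaussian elimination) gives α = 39445/13358, β = -935/13358, γ = -13347/6679.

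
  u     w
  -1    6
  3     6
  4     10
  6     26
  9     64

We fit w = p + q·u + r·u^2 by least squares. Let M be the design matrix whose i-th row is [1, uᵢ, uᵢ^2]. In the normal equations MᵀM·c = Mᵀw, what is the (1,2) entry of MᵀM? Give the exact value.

Row 1 ↔ basis 1, column 2 ↔ basis u, so (MᵀM)_{1,2} = Σᵢ u = (1)·(-1) + (1)·(3) + (1)·(4) + (1)·(6) + (1)·(9) = 21.

21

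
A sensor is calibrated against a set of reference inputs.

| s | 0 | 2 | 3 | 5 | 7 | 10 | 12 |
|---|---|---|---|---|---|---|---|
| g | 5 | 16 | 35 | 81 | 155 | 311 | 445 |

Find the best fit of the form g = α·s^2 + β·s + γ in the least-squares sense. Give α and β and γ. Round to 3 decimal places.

α = 3.043, β = 0.161, γ = 4.939

Compute the Gram sums: Σs^2·s^2 = 33859, Σs^2·s = 3231, Σs^2 = 331, Σs·s = 331, Σs = 39, Σ1 = 7.
For Xᵀg: Σs^2·g = 105179, Σs·g = 10077, Σg = 1048.
So XᵀX·[α, β, γ]ᵀ = Xᵀg: [[33859, 3231, 331]; [3231, 331, 39]; [331, 39, 7]]·[α, β, γ]ᵀ = [105179, 10077, 1048]ᵀ.
Row-reducing yields α = 55937/18384, β = 989/6128, γ = 22699/4596.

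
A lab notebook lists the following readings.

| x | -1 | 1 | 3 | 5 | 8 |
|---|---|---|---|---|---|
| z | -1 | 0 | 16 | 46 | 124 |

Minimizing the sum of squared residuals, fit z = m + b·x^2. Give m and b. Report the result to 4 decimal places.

m = -2.4365, b = 1.9718

The normal system AᵀA·[m, b]ᵀ = Aᵀz is [[5, 100]; [100, 4804]]·[m, b]ᵀ = [185, 9229]ᵀ.
Determinant 5·4804 − 100² = 14020.
m = (185·4804 − 100·9229)/14020 = -1708/701; b = (5·9229 − 100·185)/14020 = 5529/2804.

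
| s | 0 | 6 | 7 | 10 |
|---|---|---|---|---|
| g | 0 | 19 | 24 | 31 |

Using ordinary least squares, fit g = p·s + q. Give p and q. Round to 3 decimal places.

p = 3.156, q = 0.351

The normal system AᵀA·[p, q]ᵀ = Aᵀg is [[185, 23]; [23, 4]]·[p, q]ᵀ = [592, 74]ᵀ.
Eliminating q: 4·(row 1) − 23·(row 2) gives 211·p = 4·592 − 23·74 = 666, so p = 666/211.
Then q = (74 − 23·(666/211))/4 = 74/211.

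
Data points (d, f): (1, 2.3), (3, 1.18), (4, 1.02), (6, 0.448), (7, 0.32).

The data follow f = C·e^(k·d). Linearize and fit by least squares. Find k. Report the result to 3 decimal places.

Taking logs, ln f = k·d + ln C, so regress ln f on d.
XᵀX = [[111.0000, 21.0000]; [21.0000, 5]], rhs = [-11.3851, -0.9242]ᵀ  (here Σd = 21.0000, Σ(d)² = 111.0000, Σln f = -0.9242, Σd·ln f = -11.3851).
Solving (det = 114.0000): k = -0.32911, ln C = 1.19741.

k = -0.329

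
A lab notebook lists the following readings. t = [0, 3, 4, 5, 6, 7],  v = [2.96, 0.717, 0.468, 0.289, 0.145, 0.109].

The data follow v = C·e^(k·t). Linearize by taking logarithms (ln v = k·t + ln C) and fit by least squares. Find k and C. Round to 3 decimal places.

With ln vᵢ as the transformed response and tᵢ as the regressor:
Sums: Σt = 25.0000, Σ(t)² = 135.0000, Σln v = -5.3955, Σt·ln v = -37.3428.
Normal system: [[135.0000, 25.0000]; [25.0000, 6]]·[k, ln C]ᵀ = [-37.3428, -5.3955]ᵀ.
Slope k = (n·Σt·ln v − Σt·Σln v)/(n·Σ(t)² − (Σt)²) = (6·-37.3428 − 25.0000·-5.3955)/185.0000 = -0.48199; ln C = (Σln v − k·Σt)/n = 1.10904, so C = exp(1.10904) = 3.03146.

k = -0.482, C = 3.031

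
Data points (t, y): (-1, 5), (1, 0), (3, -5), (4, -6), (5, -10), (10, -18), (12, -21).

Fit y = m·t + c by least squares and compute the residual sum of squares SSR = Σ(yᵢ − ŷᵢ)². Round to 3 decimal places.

Sums needed: Σt·t = 296, Σt = 34, Σ1 = 7.
And Σt·y = -526, Σy = -55.
MᵀM·[m, c]ᵀ = Mᵀy becomes [[296, 34]; [34, 7]]·[m, c]ᵀ = [-526, -55]ᵀ.
Δ = 296·7 − 34² = 916.
m = ((-526)·7 − 34·(-55))/916 = -453/229; c = (296·(-55) − 34·(-526))/916 = 401/229.
Residuals: 291/229, 52/229, -187/229, 37/229, -426/229, 7/229, 226/229; SSR = 1556/229.

SSR = 6.795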